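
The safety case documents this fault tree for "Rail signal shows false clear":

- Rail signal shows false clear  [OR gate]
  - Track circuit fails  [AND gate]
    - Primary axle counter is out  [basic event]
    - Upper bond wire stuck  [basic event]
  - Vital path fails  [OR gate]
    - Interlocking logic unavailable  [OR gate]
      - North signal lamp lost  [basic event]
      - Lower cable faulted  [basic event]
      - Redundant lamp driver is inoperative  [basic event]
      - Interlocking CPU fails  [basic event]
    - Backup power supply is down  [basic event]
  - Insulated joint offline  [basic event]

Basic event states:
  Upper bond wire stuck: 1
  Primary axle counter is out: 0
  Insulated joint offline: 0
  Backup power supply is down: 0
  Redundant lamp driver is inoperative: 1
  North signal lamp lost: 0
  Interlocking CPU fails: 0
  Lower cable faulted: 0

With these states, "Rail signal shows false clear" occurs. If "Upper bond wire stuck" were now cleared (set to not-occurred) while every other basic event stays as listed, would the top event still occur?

Yes

Counterfactual: set "Upper bond wire stuck" to not occurred.
Track circuit fails [AND]: Primary axle counter is out=not, Upper bond wire stuck=not → not all inputs occur → does not occur.
Interlocking logic unavailable [OR]: North signal lamp lost=not, Lower cable faulted=not, Redundant lamp driver is inoperative=occurs, Interlocking CPU fails=not → at least one input occurs → occurs.
Vital path fails [OR]: Interlocking logic unavailable=occurs, Backup power supply is down=not → at least one input occurs → occurs.
Rail signal shows false clear [OR]: Track circuit fails=not, Vital path fails=occurs, Insulated joint offline=not → at least one input occurs → occurs.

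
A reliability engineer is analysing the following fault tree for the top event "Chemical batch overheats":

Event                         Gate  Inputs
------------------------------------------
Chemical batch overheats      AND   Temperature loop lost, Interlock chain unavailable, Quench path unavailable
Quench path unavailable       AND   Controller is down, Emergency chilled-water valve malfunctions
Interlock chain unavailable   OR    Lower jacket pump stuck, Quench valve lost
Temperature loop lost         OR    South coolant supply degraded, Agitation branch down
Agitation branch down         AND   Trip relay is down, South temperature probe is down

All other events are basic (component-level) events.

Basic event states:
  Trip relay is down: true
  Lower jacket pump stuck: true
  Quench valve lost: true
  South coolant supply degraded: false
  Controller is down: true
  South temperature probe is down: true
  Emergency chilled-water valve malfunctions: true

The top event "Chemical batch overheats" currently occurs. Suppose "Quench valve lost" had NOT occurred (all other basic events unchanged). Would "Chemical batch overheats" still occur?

Yes

Counterfactual: set "Quench valve lost" to not occurred.
Agitation branch down [AND]: Trip relay is down=occurs, South temperature probe is down=occurs → all inputs occur → occurs.
Temperature loop lost [OR]: South coolant supply degraded=not, Agitation branch down=occurs → at least one input occurs → occurs.
Interlock chain unavailable [OR]: Lower jacket pump stuck=occurs, Quench valve lost=not → at least one input occurs → occurs.
Quench path unavailable [AND]: Controller is down=occurs, Emergency chilled-water valve malfunctions=occurs → all inputs occur → occurs.
Chemical batch overheats [AND]: Temperature loop lost=occurs, Interlock chain unavailable=occurs, Quench path unavailable=occurs → all inputs occur → occurs.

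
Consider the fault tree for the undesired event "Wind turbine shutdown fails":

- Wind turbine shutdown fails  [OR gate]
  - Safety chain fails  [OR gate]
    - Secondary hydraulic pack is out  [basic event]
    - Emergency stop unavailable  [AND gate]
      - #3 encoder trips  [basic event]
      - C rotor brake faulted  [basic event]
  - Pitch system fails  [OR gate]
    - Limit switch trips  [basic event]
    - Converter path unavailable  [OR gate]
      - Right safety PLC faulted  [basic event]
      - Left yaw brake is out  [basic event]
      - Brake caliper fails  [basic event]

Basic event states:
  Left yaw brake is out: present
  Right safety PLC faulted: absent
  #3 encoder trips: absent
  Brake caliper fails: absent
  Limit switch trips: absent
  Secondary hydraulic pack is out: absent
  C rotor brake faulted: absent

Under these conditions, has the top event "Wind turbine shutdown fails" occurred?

Emergency stop unavailable [AND]: #3 encoder trips=not, C rotor brake faulted=not → not all inputs occur → does not occur.
Safety chain fails [OR]: Secondary hydraulic pack is out=not, Emergency stop unavailable=not → no input occurs → does not occur.
Converter path unavailable [OR]: Right safety PLC faulted=not, Left yaw brake is out=occurs, Brake caliper fails=not → at least one input occurs → occurs.
Pitch system fails [OR]: Limit switch trips=not, Converter path unavailable=occurs → at least one input occurs → occurs.
Wind turbine shutdown fails [OR]: Safety chain fails=not, Pitch system fails=occurs → at least one input occurs → occurs.

Yes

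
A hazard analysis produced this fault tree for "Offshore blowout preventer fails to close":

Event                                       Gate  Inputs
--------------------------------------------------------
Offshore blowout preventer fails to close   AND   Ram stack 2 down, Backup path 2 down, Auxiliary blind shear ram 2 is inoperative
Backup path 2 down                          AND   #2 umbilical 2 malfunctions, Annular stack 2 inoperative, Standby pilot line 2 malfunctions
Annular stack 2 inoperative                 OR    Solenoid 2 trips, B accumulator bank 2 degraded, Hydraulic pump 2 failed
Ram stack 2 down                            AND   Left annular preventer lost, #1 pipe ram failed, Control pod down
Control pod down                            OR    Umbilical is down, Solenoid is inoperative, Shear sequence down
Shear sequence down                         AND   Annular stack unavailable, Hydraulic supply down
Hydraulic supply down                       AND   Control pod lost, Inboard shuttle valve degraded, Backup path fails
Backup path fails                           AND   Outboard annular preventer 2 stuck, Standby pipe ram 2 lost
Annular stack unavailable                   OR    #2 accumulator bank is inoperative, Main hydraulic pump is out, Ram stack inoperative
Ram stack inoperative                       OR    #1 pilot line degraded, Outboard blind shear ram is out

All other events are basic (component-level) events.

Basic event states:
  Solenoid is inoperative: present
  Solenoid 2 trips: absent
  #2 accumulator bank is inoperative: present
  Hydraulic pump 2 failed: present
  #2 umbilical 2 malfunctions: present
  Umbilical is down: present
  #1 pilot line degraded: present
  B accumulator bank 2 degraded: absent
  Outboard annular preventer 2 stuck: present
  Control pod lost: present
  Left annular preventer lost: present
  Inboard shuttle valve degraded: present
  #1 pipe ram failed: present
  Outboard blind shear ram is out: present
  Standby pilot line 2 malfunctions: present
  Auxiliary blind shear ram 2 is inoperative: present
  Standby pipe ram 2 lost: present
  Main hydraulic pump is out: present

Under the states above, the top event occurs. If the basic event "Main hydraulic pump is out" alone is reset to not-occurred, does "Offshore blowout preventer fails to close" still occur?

Yes

Counterfactual: set "Main hydraulic pump is out" to not occurred.
Ram stack inoperative [OR]: #1 pilot line degraded=occurs, Outboard blind shear ram is out=occurs → at least one input occurs → occurs.
Annular stack unavailable [OR]: #2 accumulator bank is inoperative=occurs, Main hydraulic pump is out=not, Ram stack inoperative=occurs → at least one input occurs → occurs.
Backup path fails [AND]: Outboard annular preventer 2 stuck=occurs, Standby pipe ram 2 lost=occurs → all inputs occur → occurs.
Hydraulic supply down [AND]: Control pod lost=occurs, Inboard shuttle valve degraded=occurs, Backup path fails=occurs → all inputs occur → occurs.
Shear sequence down [AND]: Annular stack unavailable=occurs, Hydraulic supply down=occurs → all inputs occur → occurs.
Control pod down [OR]: Umbilical is down=occurs, Solenoid is inoperative=occurs, Shear sequence down=occurs → at least one input occurs → occurs.
Ram stack 2 down [AND]: Left annular preventer lost=occurs, #1 pipe ram failed=occurs, Control pod down=occurs → all inputs occur → occurs.
Annular stack 2 inoperative [OR]: Solenoid 2 trips=not, B accumulator bank 2 degraded=not, Hydraulic pump 2 failed=occurs → at least one input occurs → occurs.
Backup path 2 down [AND]: #2 umbilical 2 malfunctions=occurs, Annular stack 2 inoperative=occurs, Standby pilot line 2 malfunctions=occurs → all inputs occur → occurs.
Offshore blowout preventer fails to close [AND]: Ram stack 2 down=occurs, Backup path 2 down=occurs, Auxiliary blind shear ram 2 is inoperative=occurs → all inputs occur → occurs.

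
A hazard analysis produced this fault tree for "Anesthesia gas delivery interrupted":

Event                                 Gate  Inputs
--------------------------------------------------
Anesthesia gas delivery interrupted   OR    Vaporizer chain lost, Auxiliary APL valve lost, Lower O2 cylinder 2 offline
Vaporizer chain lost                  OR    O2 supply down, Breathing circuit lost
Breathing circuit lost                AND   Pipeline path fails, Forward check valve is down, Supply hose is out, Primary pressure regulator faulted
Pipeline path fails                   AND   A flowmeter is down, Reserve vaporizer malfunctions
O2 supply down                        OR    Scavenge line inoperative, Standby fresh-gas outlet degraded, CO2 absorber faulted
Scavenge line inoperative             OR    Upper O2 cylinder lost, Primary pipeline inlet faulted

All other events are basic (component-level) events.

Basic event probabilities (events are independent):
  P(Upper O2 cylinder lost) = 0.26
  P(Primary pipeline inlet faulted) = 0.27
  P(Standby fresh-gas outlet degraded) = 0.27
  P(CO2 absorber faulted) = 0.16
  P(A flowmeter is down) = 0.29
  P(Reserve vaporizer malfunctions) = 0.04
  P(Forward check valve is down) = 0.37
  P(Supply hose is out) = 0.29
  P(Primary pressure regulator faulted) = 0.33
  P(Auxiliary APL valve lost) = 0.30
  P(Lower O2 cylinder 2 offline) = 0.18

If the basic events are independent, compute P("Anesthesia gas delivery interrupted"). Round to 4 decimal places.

0.8099

P(Scavenge line inoperative) [OR] = 1 − (1−0.26) × (1−0.27) = 0.459800
P(O2 supply down) [OR] = 1 − (1−0.459800) × (1−0.27) × (1−0.16) = 0.668749
P(Pipeline path fails) [AND] = 0.29 × 0.04 = 0.011600
P(Breathing circuit lost) [AND] = 0.011600 × 0.37 × 0.29 × 0.33 = 0.000411
P(Vaporizer chain lost) [OR] = 1 − (1−0.668749) × (1−0.000411) = 0.668885
P(Anesthesia gas delivery interrupted) [OR] = 1 − (1−0.668885) × (1−0.30) × (1−0.18) = 0.809940
Rounded to 4 decimal places: P(Anesthesia gas delivery interrupted) ≈ 0.8099.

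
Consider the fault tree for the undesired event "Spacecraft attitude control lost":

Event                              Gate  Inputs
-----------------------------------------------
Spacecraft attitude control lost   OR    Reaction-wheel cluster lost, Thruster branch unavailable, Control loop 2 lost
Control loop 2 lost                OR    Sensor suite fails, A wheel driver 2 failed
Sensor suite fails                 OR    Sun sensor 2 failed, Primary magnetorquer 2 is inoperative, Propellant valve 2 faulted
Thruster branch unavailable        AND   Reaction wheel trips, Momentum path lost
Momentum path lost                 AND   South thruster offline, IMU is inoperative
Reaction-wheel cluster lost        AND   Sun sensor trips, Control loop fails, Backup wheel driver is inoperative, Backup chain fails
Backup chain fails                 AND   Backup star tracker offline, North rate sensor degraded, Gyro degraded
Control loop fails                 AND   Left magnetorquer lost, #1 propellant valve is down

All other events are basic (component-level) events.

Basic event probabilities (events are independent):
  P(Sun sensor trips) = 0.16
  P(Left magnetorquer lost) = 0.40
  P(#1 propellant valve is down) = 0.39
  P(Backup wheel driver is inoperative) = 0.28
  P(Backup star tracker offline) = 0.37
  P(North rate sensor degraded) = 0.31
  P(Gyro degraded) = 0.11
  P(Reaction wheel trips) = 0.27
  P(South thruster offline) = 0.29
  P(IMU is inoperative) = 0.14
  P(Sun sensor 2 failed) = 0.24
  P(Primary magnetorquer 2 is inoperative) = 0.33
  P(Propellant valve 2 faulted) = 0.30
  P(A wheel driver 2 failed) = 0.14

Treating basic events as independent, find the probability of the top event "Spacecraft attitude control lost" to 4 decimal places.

P(Control loop fails) [AND] = 0.40 × 0.39 = 0.156000
P(Backup chain fails) [AND] = 0.37 × 0.31 × 0.11 = 0.012617
P(Reaction-wheel cluster lost) [AND] = 0.16 × 0.156000 × 0.28 × 0.012617 = 0.000088
P(Momentum path lost) [AND] = 0.29 × 0.14 = 0.040600
P(Thruster branch unavailable) [AND] = 0.27 × 0.040600 = 0.010962
P(Sensor suite fails) [OR] = 1 − (1−0.24) × (1−0.33) × (1−0.30) = 0.643560
P(Control loop 2 lost) [OR] = 1 − (1−0.643560) × (1−0.14) = 0.693462
P(Spacecraft attitude control lost) [OR] = 1 − (1−0.000088) × (1−0.010962) × (1−0.693462) = 0.696849
Rounded to 4 decimal places: P(Spacecraft attitude control lost) ≈ 0.6968.

0.6968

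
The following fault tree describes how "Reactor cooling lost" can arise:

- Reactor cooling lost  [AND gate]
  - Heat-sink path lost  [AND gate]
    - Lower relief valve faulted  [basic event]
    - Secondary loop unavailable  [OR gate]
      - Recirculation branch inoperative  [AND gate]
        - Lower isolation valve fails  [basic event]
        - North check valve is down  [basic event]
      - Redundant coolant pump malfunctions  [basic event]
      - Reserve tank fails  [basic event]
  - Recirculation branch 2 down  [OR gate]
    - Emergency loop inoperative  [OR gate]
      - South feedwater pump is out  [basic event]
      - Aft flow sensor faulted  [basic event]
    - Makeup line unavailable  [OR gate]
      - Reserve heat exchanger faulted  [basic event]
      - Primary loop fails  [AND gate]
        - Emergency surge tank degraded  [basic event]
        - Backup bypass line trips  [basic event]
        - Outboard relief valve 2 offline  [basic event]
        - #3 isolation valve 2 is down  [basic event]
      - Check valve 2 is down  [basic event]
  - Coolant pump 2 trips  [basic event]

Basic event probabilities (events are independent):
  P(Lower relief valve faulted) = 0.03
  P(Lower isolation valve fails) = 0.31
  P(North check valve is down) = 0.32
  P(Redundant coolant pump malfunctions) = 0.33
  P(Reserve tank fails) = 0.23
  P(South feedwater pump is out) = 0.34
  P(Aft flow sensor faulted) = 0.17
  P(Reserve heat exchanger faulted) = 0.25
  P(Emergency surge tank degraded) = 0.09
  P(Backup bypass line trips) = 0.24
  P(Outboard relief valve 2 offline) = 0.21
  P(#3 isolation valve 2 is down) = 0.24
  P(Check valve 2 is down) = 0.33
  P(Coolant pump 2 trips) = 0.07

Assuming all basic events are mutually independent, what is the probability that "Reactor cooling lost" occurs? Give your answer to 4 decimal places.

P(Recirculation branch inoperative) [AND] = 0.31 × 0.32 = 0.099200
P(Secondary loop unavailable) [OR] = 1 − (1−0.099200) × (1−0.33) × (1−0.23) = 0.535277
P(Heat-sink path lost) [AND] = 0.03 × 0.535277 = 0.016058
P(Emergency loop inoperative) [OR] = 1 − (1−0.34) × (1−0.17) = 0.452200
P(Primary loop fails) [AND] = 0.09 × 0.24 × 0.21 × 0.24 = 0.001089
P(Makeup line unavailable) [OR] = 1 − (1−0.25) × (1−0.001089) × (1−0.33) = 0.498047
P(Recirculation branch 2 down) [OR] = 1 − (1−0.452200) × (1−0.498047) = 0.725030
P(Reactor cooling lost) [AND] = 0.016058 × 0.725030 × 0.07 = 0.000815
Rounded to 4 decimal places: P(Reactor cooling lost) ≈ 0.0008.

0.0008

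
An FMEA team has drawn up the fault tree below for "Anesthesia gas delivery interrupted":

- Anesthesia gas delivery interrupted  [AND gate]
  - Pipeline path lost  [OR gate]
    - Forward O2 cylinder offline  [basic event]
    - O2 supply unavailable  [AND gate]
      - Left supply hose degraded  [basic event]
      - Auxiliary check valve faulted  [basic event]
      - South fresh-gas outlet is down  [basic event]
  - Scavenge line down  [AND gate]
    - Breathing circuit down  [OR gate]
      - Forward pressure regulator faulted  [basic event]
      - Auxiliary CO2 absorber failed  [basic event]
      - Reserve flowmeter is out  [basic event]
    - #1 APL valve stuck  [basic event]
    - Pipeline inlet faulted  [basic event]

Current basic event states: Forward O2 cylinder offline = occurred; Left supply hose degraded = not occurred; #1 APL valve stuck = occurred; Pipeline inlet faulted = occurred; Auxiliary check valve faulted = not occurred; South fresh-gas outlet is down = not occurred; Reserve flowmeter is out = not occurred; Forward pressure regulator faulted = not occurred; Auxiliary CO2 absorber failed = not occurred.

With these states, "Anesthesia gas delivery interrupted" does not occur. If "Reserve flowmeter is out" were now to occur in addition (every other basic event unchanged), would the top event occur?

Yes

Counterfactual: set "Reserve flowmeter is out" to occurred.
O2 supply unavailable [AND]: Left supply hose degraded=not, Auxiliary check valve faulted=not, South fresh-gas outlet is down=not → not all inputs occur → does not occur.
Pipeline path lost [OR]: Forward O2 cylinder offline=occurs, O2 supply unavailable=not → at least one input occurs → occurs.
Breathing circuit down [OR]: Forward pressure regulator faulted=not, Auxiliary CO2 absorber failed=not, Reserve flowmeter is out=occurs → at least one input occurs → occurs.
Scavenge line down [AND]: Breathing circuit down=occurs, #1 APL valve stuck=occurs, Pipeline inlet faulted=occurs → all inputs occur → occurs.
Anesthesia gas delivery interrupted [AND]: Pipeline path lost=occurs, Scavenge line down=occurs → all inputs occur → occurs.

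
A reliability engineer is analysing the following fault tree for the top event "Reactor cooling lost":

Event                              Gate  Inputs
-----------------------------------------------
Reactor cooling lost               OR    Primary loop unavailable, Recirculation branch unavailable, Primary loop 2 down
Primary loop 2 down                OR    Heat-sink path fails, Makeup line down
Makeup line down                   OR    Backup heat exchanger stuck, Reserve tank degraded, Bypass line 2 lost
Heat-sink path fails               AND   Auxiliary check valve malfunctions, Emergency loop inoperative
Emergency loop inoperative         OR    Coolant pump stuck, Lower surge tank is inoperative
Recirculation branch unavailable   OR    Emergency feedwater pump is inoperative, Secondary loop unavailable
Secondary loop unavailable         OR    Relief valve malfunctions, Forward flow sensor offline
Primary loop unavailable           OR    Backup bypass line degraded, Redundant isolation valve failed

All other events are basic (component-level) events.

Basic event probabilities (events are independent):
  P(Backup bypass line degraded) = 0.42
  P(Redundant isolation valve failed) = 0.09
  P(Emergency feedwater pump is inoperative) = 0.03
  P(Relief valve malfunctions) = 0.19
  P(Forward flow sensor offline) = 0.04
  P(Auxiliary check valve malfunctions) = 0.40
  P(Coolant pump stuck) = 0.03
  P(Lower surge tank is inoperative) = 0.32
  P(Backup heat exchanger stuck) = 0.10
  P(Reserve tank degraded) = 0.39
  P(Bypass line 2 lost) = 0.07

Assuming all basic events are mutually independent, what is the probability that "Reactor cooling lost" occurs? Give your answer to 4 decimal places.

P(Primary loop unavailable) [OR] = 1 − (1−0.42) × (1−0.09) = 0.472200
P(Secondary loop unavailable) [OR] = 1 − (1−0.19) × (1−0.04) = 0.222400
P(Recirculation branch unavailable) [OR] = 1 − (1−0.03) × (1−0.222400) = 0.245728
P(Emergency loop inoperative) [OR] = 1 − (1−0.03) × (1−0.32) = 0.340400
P(Heat-sink path fails) [AND] = 0.40 × 0.340400 = 0.136160
P(Makeup line down) [OR] = 1 − (1−0.10) × (1−0.39) × (1−0.07) = 0.489430
P(Primary loop 2 down) [OR] = 1 − (1−0.136160) × (1−0.489430) = 0.558949
P(Reactor cooling lost) [OR] = 1 − (1−0.472200) × (1−0.245728) × (1−0.558949) = 0.824415
Rounded to 4 decimal places: P(Reactor cooling lost) ≈ 0.8244.

0.8244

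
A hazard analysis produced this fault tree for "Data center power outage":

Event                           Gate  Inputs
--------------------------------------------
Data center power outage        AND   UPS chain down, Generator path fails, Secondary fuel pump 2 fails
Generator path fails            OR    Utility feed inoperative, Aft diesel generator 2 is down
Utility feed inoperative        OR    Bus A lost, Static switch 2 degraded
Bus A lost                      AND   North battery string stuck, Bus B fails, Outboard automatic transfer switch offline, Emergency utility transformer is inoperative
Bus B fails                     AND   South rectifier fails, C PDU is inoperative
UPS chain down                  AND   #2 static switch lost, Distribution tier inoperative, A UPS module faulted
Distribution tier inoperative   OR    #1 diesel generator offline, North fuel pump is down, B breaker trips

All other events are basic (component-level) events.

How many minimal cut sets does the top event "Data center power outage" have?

9

Distribution tier inoperative [OR]: union of children's cut sets → 3 cut set(s).
UPS chain down [AND]: one cut set from each child combined → 1 × 3 × 1 = 3 cut set(s).
Bus B fails [AND]: one cut set from each child combined → 1 × 1 = 1 cut set(s).
Bus A lost [AND]: one cut set from each child combined → 1 × 1 × 1 × 1 = 1 cut set(s).
Utility feed inoperative [OR]: union of children's cut sets → 2 cut set(s).
Generator path fails [OR]: union of children's cut sets → 3 cut set(s).
Data center power outage [AND]: one cut set from each child combined → 3 × 3 × 1 = 9 cut set(s).
Minimal cut sets: {#1 diesel generator offline, #2 static switch lost, A UPS module faulted, C PDU is inoperative, Emergency utility transformer is inoperative, North battery string stuck, Outboard automatic transfer switch offline, Secondary fuel pump 2 fails, South rectifier fails}; {#1 diesel generator offline, #2 static switch lost, A UPS module faulted, Secondary fuel pump 2 fails, Static switch 2 degraded}; {#1 diesel generator offline, #2 static switch lost, A UPS module faulted, Aft diesel generator 2 is down, Secondary fuel pump 2 fails}; {#2 static switch lost, A UPS module faulted, C PDU is inoperative, Emergency utility transformer is inoperative, North battery string stuck, North fuel pump is down, Outboard automatic transfer switch offline, Secondary fuel pump 2 fails, South rectifier fails}; {#2 static switch lost, A UPS module faulted, North fuel pump is down, Secondary fuel pump 2 fails, Static switch 2 degraded}; {#2 static switch lost, A UPS module faulted, Aft diesel generator 2 is down, North fuel pump is down, Secondary fuel pump 2 fails}; {#2 static switch lost, A UPS module faulted, B breaker trips, C PDU is inoperative, Emergency utility transformer is inoperative, North battery string stuck, Outboard automatic transfer switch offline, Secondary fuel pump 2 fails, South rectifier fails}; {#2 static switch lost, A UPS module faulted, B breaker trips, Secondary fuel pump 2 fails, Static switch 2 degraded}; {#2 static switch lost, A UPS module faulted, Aft diesel generator 2 is down, B breaker trips, Secondary fuel pump 2 fails}.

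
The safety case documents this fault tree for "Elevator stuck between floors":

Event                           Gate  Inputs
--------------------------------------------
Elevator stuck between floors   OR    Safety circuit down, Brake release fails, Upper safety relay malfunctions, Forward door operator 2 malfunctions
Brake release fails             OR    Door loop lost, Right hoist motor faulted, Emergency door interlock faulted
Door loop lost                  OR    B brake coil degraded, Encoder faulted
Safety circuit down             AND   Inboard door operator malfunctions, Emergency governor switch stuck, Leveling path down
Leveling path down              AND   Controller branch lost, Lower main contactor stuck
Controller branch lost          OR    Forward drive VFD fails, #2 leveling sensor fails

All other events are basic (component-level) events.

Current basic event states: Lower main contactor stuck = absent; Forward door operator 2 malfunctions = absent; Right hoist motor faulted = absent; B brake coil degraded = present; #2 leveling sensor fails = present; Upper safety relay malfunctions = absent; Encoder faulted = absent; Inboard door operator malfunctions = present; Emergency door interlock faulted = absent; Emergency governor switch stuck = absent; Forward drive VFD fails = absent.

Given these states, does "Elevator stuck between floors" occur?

Controller branch lost [OR]: Forward drive VFD fails=not, #2 leveling sensor fails=occurs → at least one input occurs → occurs.
Leveling path down [AND]: Controller branch lost=occurs, Lower main contactor stuck=not → not all inputs occur → does not occur.
Safety circuit down [AND]: Inboard door operator malfunctions=occurs, Emergency governor switch stuck=not, Leveling path down=not → not all inputs occur → does not occur.
Door loop lost [OR]: B brake coil degraded=occurs, Encoder faulted=not → at least one input occurs → occurs.
Brake release fails [OR]: Door loop lost=occurs, Right hoist motor faulted=not, Emergency door interlock faulted=not → at least one input occurs → occurs.
Elevator stuck between floors [OR]: Safety circuit down=not, Brake release fails=occurs, Upper safety relay malfunctions=not, Forward door operator 2 malfunctions=not → at least one input occurs → occurs.

Yes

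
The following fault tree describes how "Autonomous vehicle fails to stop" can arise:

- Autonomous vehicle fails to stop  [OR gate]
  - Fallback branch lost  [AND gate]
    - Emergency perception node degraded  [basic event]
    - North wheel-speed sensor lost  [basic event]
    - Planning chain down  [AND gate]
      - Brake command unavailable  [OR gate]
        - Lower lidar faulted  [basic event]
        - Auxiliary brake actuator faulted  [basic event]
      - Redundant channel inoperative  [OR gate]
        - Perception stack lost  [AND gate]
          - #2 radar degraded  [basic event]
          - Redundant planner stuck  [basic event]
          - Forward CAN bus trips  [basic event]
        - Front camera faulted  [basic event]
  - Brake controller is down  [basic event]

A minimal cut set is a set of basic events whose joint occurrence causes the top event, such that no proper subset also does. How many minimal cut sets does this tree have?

5

Brake command unavailable [OR]: union of children's cut sets → 2 cut set(s).
Perception stack lost [AND]: one cut set from each child combined → 1 × 1 × 1 = 1 cut set(s).
Redundant channel inoperative [OR]: union of children's cut sets → 2 cut set(s).
Planning chain down [AND]: one cut set from each child combined → 2 × 2 = 4 cut set(s).
Fallback branch lost [AND]: one cut set from each child combined → 1 × 1 × 4 = 4 cut set(s).
Autonomous vehicle fails to stop [OR]: union of children's cut sets → 5 cut set(s).
Minimal cut sets: {#2 radar degraded, Emergency perception node degraded, Forward CAN bus trips, Lower lidar faulted, North wheel-speed sensor lost, Redundant planner stuck}; {Emergency perception node degraded, Front camera faulted, Lower lidar faulted, North wheel-speed sensor lost}; {#2 radar degraded, Auxiliary brake actuator faulted, Emergency perception node degraded, Forward CAN bus trips, North wheel-speed sensor lost, Redundant planner stuck}; {Auxiliary brake actuator faulted, Emergency perception node degraded, Front camera faulted, North wheel-speed sensor lost}; {Brake controller is down}.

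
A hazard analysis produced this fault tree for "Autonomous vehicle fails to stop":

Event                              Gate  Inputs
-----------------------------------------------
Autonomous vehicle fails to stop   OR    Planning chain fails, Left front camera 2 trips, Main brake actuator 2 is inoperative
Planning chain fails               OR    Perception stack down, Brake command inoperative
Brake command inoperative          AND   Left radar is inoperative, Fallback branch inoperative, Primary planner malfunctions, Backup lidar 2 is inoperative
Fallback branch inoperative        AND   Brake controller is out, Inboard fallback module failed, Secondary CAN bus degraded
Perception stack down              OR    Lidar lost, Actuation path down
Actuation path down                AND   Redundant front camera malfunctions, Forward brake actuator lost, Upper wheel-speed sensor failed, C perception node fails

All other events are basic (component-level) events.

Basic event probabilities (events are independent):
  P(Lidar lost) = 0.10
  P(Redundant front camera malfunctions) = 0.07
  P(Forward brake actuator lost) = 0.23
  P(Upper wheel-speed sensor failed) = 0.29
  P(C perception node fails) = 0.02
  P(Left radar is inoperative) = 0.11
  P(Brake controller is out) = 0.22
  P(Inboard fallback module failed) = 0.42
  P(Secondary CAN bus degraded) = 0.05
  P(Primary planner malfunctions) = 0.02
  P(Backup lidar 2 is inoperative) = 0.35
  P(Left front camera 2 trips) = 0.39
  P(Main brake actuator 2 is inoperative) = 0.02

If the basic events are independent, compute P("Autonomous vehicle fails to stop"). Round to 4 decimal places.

0.4620

P(Actuation path down) [AND] = 0.07 × 0.23 × 0.29 × 0.02 = 0.000093
P(Perception stack down) [OR] = 1 − (1−0.10) × (1−0.000093) = 0.100084
P(Fallback branch inoperative) [AND] = 0.22 × 0.42 × 0.05 = 0.004620
P(Brake command inoperative) [AND] = 0.11 × 0.004620 × 0.02 × 0.35 = 0.000004
P(Planning chain fails) [OR] = 1 − (1−0.100084) × (1−0.000004) = 0.100088
P(Autonomous vehicle fails to stop) [OR] = 1 − (1−0.100088) × (1−0.39) × (1−0.02) = 0.462033
Rounded to 4 decimal places: P(Autonomous vehicle fails to stop) ≈ 0.4620.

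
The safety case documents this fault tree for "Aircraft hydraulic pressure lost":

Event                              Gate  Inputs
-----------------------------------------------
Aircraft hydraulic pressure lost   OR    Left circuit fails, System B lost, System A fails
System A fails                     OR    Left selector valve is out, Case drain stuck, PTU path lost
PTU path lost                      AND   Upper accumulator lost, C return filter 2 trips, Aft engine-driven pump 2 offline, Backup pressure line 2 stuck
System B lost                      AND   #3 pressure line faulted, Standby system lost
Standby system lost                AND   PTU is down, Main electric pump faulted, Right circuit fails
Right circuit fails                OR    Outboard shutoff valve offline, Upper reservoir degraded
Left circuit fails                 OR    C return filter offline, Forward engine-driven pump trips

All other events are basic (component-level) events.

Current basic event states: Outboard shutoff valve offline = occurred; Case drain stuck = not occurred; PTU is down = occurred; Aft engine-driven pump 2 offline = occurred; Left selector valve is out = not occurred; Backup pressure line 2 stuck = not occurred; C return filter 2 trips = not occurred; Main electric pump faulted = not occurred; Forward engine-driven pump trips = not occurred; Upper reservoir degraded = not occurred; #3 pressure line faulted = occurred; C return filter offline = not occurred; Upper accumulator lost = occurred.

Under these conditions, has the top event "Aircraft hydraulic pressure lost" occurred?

Left circuit fails [OR]: C return filter offline=not, Forward engine-driven pump trips=not → no input occurs → does not occur.
Right circuit fails [OR]: Outboard shutoff valve offline=occurs, Upper reservoir degraded=not → at least one input occurs → occurs.
Standby system lost [AND]: PTU is down=occurs, Main electric pump faulted=not, Right circuit fails=occurs → not all inputs occur → does not occur.
System B lost [AND]: #3 pressure line faulted=occurs, Standby system lost=not → not all inputs occur → does not occur.
PTU path lost [AND]: Upper accumulator lost=occurs, C return filter 2 trips=not, Aft engine-driven pump 2 offline=occurs, Backup pressure line 2 stuck=not → not all inputs occur → does not occur.
System A fails [OR]: Left selector valve is out=not, Case drain stuck=not, PTU path lost=not → no input occurs → does not occur.
Aircraft hydraulic pressure lost [OR]: Left circuit fails=not, System B lost=not, System A fails=not → no input occurs → does not occur.

No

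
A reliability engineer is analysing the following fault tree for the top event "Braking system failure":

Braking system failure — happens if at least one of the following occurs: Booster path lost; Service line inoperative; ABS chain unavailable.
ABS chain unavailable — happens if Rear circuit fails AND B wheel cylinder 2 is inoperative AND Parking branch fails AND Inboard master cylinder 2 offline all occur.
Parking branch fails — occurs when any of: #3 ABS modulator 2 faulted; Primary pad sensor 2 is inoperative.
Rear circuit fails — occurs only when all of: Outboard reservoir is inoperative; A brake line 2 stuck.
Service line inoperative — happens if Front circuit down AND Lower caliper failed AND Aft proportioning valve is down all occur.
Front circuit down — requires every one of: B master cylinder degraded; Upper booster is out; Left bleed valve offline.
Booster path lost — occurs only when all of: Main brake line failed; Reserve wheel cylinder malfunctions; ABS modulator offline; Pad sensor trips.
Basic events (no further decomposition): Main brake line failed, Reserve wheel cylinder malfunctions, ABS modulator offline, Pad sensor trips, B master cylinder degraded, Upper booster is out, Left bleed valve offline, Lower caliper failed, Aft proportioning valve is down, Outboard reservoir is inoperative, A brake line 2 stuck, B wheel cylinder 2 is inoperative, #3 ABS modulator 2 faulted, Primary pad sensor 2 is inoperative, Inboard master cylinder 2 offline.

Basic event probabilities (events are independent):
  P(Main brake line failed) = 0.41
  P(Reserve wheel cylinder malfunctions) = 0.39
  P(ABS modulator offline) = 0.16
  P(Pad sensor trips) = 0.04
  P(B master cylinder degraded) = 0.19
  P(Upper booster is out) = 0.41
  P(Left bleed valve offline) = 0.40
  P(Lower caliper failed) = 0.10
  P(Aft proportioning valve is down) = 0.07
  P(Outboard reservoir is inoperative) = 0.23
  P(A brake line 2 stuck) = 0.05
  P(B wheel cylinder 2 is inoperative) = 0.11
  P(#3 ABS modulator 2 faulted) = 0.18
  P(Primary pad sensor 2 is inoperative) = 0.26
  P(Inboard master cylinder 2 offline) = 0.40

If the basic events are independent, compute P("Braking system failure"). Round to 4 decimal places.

0.0014

P(Booster path lost) [AND] = 0.41 × 0.39 × 0.16 × 0.04 = 0.001023
P(Front circuit down) [AND] = 0.19 × 0.41 × 0.40 = 0.031160
P(Service line inoperative) [AND] = 0.031160 × 0.10 × 0.07 = 0.000218
P(Rear circuit fails) [AND] = 0.23 × 0.05 = 0.011500
P(Parking branch fails) [OR] = 1 − (1−0.18) × (1−0.26) = 0.393200
P(ABS chain unavailable) [AND] = 0.011500 × 0.11 × 0.393200 × 0.40 = 0.000199
P(Braking system failure) [OR] = 1 − (1−0.001023) × (1−0.000218) × (1−0.000199) = 0.001440
Rounded to 4 decimal places: P(Braking system failure) ≈ 0.0014.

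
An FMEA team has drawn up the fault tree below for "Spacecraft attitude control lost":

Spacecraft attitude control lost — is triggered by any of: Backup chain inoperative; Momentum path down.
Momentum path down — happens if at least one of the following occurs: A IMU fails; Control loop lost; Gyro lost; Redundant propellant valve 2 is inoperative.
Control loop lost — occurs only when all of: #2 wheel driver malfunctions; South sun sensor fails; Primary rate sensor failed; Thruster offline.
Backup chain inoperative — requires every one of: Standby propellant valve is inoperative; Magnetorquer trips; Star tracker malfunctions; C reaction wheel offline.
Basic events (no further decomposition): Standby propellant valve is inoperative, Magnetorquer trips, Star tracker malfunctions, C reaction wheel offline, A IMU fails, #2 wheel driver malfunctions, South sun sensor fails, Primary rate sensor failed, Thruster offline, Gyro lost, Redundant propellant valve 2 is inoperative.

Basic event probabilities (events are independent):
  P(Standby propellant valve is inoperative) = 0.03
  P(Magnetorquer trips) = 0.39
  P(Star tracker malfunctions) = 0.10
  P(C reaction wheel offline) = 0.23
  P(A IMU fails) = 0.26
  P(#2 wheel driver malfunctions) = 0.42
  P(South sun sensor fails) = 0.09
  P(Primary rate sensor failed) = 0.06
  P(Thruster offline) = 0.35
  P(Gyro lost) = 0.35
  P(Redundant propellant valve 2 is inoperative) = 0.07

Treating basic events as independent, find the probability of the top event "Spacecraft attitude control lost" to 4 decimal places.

0.5531

P(Backup chain inoperative) [AND] = 0.03 × 0.39 × 0.10 × 0.23 = 0.000269
P(Control loop lost) [AND] = 0.42 × 0.09 × 0.06 × 0.35 = 0.000794
P(Momentum path down) [OR] = 1 − (1−0.26) × (1−0.000794) × (1−0.35) × (1−0.07) = 0.553025
P(Spacecraft attitude control lost) [OR] = 1 − (1−0.000269) × (1−0.553025) = 0.553145
Rounded to 4 decimal places: P(Spacecraft attitude control lost) ≈ 0.5531.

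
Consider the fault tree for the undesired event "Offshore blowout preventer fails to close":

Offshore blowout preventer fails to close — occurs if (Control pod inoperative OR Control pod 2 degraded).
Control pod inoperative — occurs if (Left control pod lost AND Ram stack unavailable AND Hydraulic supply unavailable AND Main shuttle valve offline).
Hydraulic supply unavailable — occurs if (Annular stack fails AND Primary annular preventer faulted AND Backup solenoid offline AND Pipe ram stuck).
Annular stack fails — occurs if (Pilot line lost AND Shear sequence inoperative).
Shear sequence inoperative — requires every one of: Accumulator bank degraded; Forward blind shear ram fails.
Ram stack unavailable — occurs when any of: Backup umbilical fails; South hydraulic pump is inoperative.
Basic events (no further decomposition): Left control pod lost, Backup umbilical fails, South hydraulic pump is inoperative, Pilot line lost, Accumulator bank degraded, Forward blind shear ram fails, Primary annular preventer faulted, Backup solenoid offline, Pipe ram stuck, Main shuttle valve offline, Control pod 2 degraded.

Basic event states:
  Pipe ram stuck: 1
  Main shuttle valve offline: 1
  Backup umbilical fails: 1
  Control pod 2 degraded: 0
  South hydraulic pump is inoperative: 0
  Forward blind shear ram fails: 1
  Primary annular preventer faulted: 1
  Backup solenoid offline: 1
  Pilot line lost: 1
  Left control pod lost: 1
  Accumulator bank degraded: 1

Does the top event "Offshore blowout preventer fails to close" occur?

Yes

Ram stack unavailable [OR]: Backup umbilical fails=occurs, South hydraulic pump is inoperative=not → at least one input occurs → occurs.
Shear sequence inoperative [AND]: Accumulator bank degraded=occurs, Forward blind shear ram fails=occurs → all inputs occur → occurs.
Annular stack fails [AND]: Pilot line lost=occurs, Shear sequence inoperative=occurs → all inputs occur → occurs.
Hydraulic supply unavailable [AND]: Annular stack fails=occurs, Primary annular preventer faulted=occurs, Backup solenoid offline=occurs, Pipe ram stuck=occurs → all inputs occur → occurs.
Control pod inoperative [AND]: Left control pod lost=occurs, Ram stack unavailable=occurs, Hydraulic supply unavailable=occurs, Main shuttle valve offline=occurs → all inputs occur → occurs.
Offshore blowout preventer fails to close [OR]: Control pod inoperative=occurs, Control pod 2 degraded=not → at least one input occurs → occurs.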